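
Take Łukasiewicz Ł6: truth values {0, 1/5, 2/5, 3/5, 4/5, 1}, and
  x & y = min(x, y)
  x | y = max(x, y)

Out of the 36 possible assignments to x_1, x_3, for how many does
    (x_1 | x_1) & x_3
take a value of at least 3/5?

9

value 1: 1 assignment (counts)
value 4/5: 3 assignments (counts)
value 3/5: 5 assignments (counts)
value 2/5: 7 assignments
value 1/5: 9 assignments
value 0: 11 assignments
So 9 of the 36 assignments meet the threshold.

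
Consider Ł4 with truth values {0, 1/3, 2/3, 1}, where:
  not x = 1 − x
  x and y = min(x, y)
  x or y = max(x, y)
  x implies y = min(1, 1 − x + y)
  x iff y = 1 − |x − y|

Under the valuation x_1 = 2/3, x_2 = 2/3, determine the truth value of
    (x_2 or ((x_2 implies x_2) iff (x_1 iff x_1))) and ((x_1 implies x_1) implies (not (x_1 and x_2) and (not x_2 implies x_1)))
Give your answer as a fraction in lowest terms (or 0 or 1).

1/3

x_2 implies x_2 = 2/3 implies 2/3 = 1
x_1 iff x_1 = 2/3 iff 2/3 = 1
(x_2 implies x_2) iff (x_1 iff x_1) = 1 iff 1 = 1
x_2 or ((x_2 implies x_2) iff (x_1 iff x_1)) = 2/3 or 1 = 1
x_1 implies x_1 = 2/3 implies 2/3 = 1
x_1 and x_2 = 2/3 and 2/3 = 2/3
not (x_1 and x_2) = not 2/3 = 1/3
not x_2 = not 2/3 = 1/3
not x_2 implies x_1 = 1/3 implies 2/3 = 1
not (x_1 and x_2) and (not x_2 implies x_1) = 1/3 and 1 = 1/3
(x_1 implies x_1) implies (not (x_1 and x_2) and (not x_2 implies x_1)) = 1 implies 1/3 = 1/3
(x_2 or ((x_2 implies x_2) iff (x_1 iff x_1))) and ((x_1 implies x_1) implies (not (x_1 and x_2) and (not x_2 implies x_1))) = 1 and 1/3 = 1/3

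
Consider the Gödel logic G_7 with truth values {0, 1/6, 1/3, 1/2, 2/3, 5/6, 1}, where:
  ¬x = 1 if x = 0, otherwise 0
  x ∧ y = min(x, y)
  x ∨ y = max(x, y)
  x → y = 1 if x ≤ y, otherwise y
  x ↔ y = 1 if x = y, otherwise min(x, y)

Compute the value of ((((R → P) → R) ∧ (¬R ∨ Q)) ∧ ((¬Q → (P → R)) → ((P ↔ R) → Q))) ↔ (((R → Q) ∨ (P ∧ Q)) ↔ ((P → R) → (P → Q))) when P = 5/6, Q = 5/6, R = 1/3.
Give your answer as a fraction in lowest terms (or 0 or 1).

R → P = 1/3 → 5/6 = 1
(R → P) → R = 1 → 1/3 = 1/3
¬R = ¬1/3 = 0
¬R ∨ Q = 0 ∨ 5/6 = 5/6
((R → P) → R) ∧ (¬R ∨ Q) = 1/3 ∧ 5/6 = 1/3
¬Q = ¬5/6 = 0
P → R = 5/6 → 1/3 = 1/3
¬Q → (P → R) = 0 → 1/3 = 1
P ↔ R = 5/6 ↔ 1/3 = 1/3
(P ↔ R) → Q = 1/3 → 5/6 = 1
(¬Q → (P → R)) → ((P ↔ R) → Q) = 1 → 1 = 1
(((R → P) → R) ∧ (¬R ∨ Q)) ∧ ((¬Q → (P → R)) → ((P ↔ R) → Q)) = 1/3 ∧ 1 = 1/3
R → Q = 1/3 → 5/6 = 1
P ∧ Q = 5/6 ∧ 5/6 = 5/6
(R → Q) ∨ (P ∧ Q) = 1 ∨ 5/6 = 1
P → R = 5/6 → 1/3 = 1/3
P → Q = 5/6 → 5/6 = 1
(P → R) → (P → Q) = 1/3 → 1 = 1
((R → Q) ∨ (P ∧ Q)) ↔ ((P → R) → (P → Q)) = 1 ↔ 1 = 1
((((R → P) → R) ∧ (¬R ∨ Q)) ∧ ((¬Q → (P → R)) → ((P ↔ R) → Q))) ↔ (((R → Q) ∨ (P ∧ Q)) ↔ ((P → R) → (P → Q))) = 1/3 ↔ 1 = 1/3

1/3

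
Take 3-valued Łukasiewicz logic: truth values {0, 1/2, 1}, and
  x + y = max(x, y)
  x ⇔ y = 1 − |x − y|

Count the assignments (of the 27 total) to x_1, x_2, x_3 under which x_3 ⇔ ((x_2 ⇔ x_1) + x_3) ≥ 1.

value 1: 17 assignments (counts)
value 1/2: 7 assignments
value 0: 3 assignments
So 17 of the 27 assignments meet the threshold.

17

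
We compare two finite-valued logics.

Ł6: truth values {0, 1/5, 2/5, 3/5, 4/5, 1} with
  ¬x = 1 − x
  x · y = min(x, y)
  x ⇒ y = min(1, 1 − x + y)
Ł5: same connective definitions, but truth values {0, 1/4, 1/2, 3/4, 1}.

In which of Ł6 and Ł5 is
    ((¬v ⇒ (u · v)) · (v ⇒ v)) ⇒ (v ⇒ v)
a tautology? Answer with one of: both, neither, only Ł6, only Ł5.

In Ł6: every assignment gives 1 — tautology.
In Ł5: every assignment gives 1 — tautology.

both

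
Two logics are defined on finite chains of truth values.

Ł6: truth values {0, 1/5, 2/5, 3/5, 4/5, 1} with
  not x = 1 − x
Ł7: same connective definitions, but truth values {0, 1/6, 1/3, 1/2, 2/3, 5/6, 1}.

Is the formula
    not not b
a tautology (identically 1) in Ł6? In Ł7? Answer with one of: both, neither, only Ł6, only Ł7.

neither

In Ł6: at b = 0 the value is 0 — not a tautology.
In Ł7: at b = 0 the value is 0 — not a tautology.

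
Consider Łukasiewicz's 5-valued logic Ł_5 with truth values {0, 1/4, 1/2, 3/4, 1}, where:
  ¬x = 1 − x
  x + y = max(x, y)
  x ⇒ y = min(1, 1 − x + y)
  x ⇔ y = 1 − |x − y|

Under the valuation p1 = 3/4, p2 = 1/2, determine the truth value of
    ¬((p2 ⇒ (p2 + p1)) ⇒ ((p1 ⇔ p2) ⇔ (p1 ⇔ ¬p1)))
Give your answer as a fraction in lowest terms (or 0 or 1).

1/4

p2 + p1 = 1/2 + 3/4 = 3/4
p2 ⇒ (p2 + p1) = 1/2 ⇒ 3/4 = 1
p1 ⇔ p2 = 3/4 ⇔ 1/2 = 3/4
¬p1 = ¬3/4 = 1/4
p1 ⇔ ¬p1 = 3/4 ⇔ 1/4 = 1/2
(p1 ⇔ p2) ⇔ (p1 ⇔ ¬p1) = 3/4 ⇔ 1/2 = 3/4
(p2 ⇒ (p2 + p1)) ⇒ ((p1 ⇔ p2) ⇔ (p1 ⇔ ¬p1)) = 1 ⇒ 3/4 = 3/4
¬((p2 ⇒ (p2 + p1)) ⇒ ((p1 ⇔ p2) ⇔ (p1 ⇔ ¬p1))) = ¬3/4 = 1/4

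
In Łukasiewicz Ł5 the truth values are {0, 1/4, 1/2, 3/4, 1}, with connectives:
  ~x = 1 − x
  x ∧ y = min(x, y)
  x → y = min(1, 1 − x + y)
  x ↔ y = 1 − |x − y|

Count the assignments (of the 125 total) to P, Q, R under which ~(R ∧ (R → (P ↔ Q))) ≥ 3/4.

58

value 1: 27 assignments (counts)
value 3/4: 31 assignments (counts)
value 1/2: 35 assignments
value 1/4: 27 assignments
value 0: 5 assignments
So 58 of the 125 assignments meet the threshold.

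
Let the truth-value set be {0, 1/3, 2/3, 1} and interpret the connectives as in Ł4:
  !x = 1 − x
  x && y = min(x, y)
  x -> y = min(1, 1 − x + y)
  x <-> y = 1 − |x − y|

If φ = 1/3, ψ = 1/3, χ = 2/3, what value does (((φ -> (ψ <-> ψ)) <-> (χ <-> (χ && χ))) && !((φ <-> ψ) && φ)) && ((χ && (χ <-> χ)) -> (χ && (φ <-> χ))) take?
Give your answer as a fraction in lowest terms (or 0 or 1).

2/3

ψ <-> ψ = 1/3 <-> 1/3 = 1
φ -> (ψ <-> ψ) = 1/3 -> 1 = 1
χ && χ = 2/3 && 2/3 = 2/3
χ <-> (χ && χ) = 2/3 <-> 2/3 = 1
(φ -> (ψ <-> ψ)) <-> (χ <-> (χ && χ)) = 1 <-> 1 = 1
φ <-> ψ = 1/3 <-> 1/3 = 1
(φ <-> ψ) && φ = 1 && 1/3 = 1/3
!((φ <-> ψ) && φ) = !1/3 = 2/3
((φ -> (ψ <-> ψ)) <-> (χ <-> (χ && χ))) && !((φ <-> ψ) && φ) = 1 && 2/3 = 2/3
χ <-> χ = 2/3 <-> 2/3 = 1
χ && (χ <-> χ) = 2/3 && 1 = 2/3
φ <-> χ = 1/3 <-> 2/3 = 2/3
χ && (φ <-> χ) = 2/3 && 2/3 = 2/3
(χ && (χ <-> χ)) -> (χ && (φ <-> χ)) = 2/3 -> 2/3 = 1
(((φ -> (ψ <-> ψ)) <-> (χ <-> (χ && χ))) && !((φ <-> ψ) && φ)) && ((χ && (χ <-> χ)) -> (χ && (φ <-> χ))) = 2/3 && 1 = 2/3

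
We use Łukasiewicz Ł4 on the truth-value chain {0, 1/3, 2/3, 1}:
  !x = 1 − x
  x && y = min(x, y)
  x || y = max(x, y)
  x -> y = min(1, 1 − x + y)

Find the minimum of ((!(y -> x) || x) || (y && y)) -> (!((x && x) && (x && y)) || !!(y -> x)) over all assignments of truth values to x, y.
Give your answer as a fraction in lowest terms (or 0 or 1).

2/3

Take x = 1/3, y = 1:
y -> x = 1 -> 1/3 = 1/3
!(y -> x) = !1/3 = 2/3
!(y -> x) || x = 2/3 || 1/3 = 2/3
y && y = 1 && 1 = 1
(!(y -> x) || x) || (y && y) = 2/3 || 1 = 1
x && x = 1/3 && 1/3 = 1/3
x && y = 1/3 && 1 = 1/3
(x && x) && (x && y) = 1/3 && 1/3 = 1/3
!((x && x) && (x && y)) = !1/3 = 2/3
y -> x = 1 -> 1/3 = 1/3
!(y -> x) = !1/3 = 2/3
!!(y -> x) = !2/3 = 1/3
!((x && x) && (x && y)) || !!(y -> x) = 2/3 || 1/3 = 2/3
((!(y -> x) || x) || (y && y)) -> (!((x && x) && (x && y)) || !!(y -> x)) = 1 -> 2/3 = 2/3
No assignment yields a value below 2/3, so this is the minimum.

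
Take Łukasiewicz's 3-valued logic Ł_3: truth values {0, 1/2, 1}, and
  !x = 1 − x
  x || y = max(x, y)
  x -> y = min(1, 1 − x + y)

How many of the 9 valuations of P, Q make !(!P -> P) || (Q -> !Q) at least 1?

P = 0, Q = 0 ↦ 1  ≥
P = 0, Q = 1/2 ↦ 1  ≥
P = 0, Q = 1 ↦ 1  ≥
P = 1/2, Q = 0 ↦ 1  ≥
P = 1/2, Q = 1/2 ↦ 1  ≥
P = 1/2, Q = 1 ↦ 0  <
P = 1, Q = 0 ↦ 1  ≥
P = 1, Q = 1/2 ↦ 1  ≥
P = 1, Q = 1 ↦ 0  <
So 7 of the 9 assignments meet the threshold.

7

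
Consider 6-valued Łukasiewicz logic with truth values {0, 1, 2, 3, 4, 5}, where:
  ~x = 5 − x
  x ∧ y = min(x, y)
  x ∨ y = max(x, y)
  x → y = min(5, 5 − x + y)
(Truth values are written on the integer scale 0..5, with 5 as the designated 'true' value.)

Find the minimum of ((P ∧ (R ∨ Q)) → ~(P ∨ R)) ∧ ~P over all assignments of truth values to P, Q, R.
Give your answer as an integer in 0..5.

0

Take P = 5, Q = 0, R = 0:
R ∨ Q = 0 ∨ 0 = 0
P ∧ (R ∨ Q) = 5 ∧ 0 = 0
P ∨ R = 5 ∨ 0 = 5
~(P ∨ R) = ~5 = 0
(P ∧ (R ∨ Q)) → ~(P ∨ R) = 0 → 0 = 5
~P = ~5 = 0
((P ∧ (R ∨ Q)) → ~(P ∨ R)) ∧ ~P = 5 ∧ 0 = 0
No assignment yields a value below 0, so this is the minimum.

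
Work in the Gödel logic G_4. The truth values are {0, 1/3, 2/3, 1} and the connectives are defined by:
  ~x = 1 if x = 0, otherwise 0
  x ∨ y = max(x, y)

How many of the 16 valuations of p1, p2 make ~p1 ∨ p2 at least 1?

7

p1 = 0, p2 = 0 ↦ 1  ≥
p1 = 0, p2 = 1/3 ↦ 1  ≥
p1 = 0, p2 = 2/3 ↦ 1  ≥
p1 = 0, p2 = 1 ↦ 1  ≥
p1 = 1/3, p2 = 0 ↦ 0  <
p1 = 1/3, p2 = 1/3 ↦ 1/3  <
p1 = 1/3, p2 = 2/3 ↦ 2/3  <
p1 = 1/3, p2 = 1 ↦ 1  ≥
p1 = 2/3, p2 = 0 ↦ 0  <
p1 = 2/3, p2 = 1/3 ↦ 1/3  <
p1 = 2/3, p2 = 2/3 ↦ 2/3  <
p1 = 2/3, p2 = 1 ↦ 1  ≥
p1 = 1, p2 = 0 ↦ 0  <
p1 = 1, p2 = 1/3 ↦ 1/3  <
p1 = 1, p2 = 2/3 ↦ 2/3  <
p1 = 1, p2 = 1 ↦ 1  ≥
So 7 of the 16 assignments meet the threshold.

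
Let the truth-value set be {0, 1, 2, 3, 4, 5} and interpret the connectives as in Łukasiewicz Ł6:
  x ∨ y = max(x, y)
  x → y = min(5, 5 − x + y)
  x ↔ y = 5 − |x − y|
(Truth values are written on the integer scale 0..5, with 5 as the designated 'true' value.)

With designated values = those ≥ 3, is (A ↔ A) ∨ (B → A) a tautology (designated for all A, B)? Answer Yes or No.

At A = 2, B = 3, for instance:
A ↔ A = 2 ↔ 2 = 5
B → A = 3 → 2 = 4
(A ↔ A) ∨ (B → A) = 5 ∨ 4 = 5
and checking the remaining 35 assignments likewise gives ≥ 3 in every case.

Yes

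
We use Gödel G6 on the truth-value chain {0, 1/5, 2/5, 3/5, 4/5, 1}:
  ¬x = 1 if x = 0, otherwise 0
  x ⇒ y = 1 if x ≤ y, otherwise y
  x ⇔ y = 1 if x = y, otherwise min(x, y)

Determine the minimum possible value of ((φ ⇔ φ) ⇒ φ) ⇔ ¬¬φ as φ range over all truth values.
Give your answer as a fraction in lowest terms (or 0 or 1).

1/5

Take φ = 1/5:
φ ⇔ φ = 1/5 ⇔ 1/5 = 1
(φ ⇔ φ) ⇒ φ = 1 ⇒ 1/5 = 1/5
¬φ = ¬1/5 = 0
¬¬φ = ¬0 = 1
((φ ⇔ φ) ⇒ φ) ⇔ ¬¬φ = 1/5 ⇔ 1 = 1/5
No assignment yields a value below 1/5, so this is the minimum.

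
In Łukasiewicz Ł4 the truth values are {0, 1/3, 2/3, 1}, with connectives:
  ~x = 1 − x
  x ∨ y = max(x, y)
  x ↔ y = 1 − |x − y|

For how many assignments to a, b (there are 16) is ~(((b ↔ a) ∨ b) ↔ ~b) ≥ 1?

a = 0, b = 0 ↦ 0  <
a = 0, b = 1/3 ↦ 0  <
a = 0, b = 2/3 ↦ 1/3  <
a = 0, b = 1 ↦ 1  ≥
a = 1/3, b = 0 ↦ 1/3  <
a = 1/3, b = 1/3 ↦ 1/3  <
a = 1/3, b = 2/3 ↦ 1/3  <
a = 1/3, b = 1 ↦ 1  ≥
a = 2/3, b = 0 ↦ 2/3  <
a = 2/3, b = 1/3 ↦ 0  <
a = 2/3, b = 2/3 ↦ 2/3  <
a = 2/3, b = 1 ↦ 1  ≥
a = 1, b = 0 ↦ 1  ≥
a = 1, b = 1/3 ↦ 1/3  <
a = 1, b = 2/3 ↦ 1/3  <
a = 1, b = 1 ↦ 1  ≥
So 5 of the 16 assignments meet the threshold.

5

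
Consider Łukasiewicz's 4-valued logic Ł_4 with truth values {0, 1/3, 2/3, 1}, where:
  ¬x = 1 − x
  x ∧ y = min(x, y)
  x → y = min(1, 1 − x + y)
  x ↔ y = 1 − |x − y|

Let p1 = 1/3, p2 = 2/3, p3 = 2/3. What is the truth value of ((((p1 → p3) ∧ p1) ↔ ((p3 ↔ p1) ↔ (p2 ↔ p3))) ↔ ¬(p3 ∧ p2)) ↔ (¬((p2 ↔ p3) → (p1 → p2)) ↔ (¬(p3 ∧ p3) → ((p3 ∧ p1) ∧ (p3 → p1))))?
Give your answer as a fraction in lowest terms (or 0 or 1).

p1 → p3 = 1/3 → 2/3 = 1
(p1 → p3) ∧ p1 = 1 ∧ 1/3 = 1/3
p3 ↔ p1 = 2/3 ↔ 1/3 = 2/3
p2 ↔ p3 = 2/3 ↔ 2/3 = 1
(p3 ↔ p1) ↔ (p2 ↔ p3) = 2/3 ↔ 1 = 2/3
((p1 → p3) ∧ p1) ↔ ((p3 ↔ p1) ↔ (p2 ↔ p3)) = 1/3 ↔ 2/3 = 2/3
p3 ∧ p2 = 2/3 ∧ 2/3 = 2/3
¬(p3 ∧ p2) = ¬2/3 = 1/3
(((p1 → p3) ∧ p1) ↔ ((p3 ↔ p1) ↔ (p2 ↔ p3))) ↔ ¬(p3 ∧ p2) = 2/3 ↔ 1/3 = 2/3
p2 ↔ p3 = 2/3 ↔ 2/3 = 1
p1 → p2 = 1/3 → 2/3 = 1
(p2 ↔ p3) → (p1 → p2) = 1 → 1 = 1
¬((p2 ↔ p3) → (p1 → p2)) = ¬1 = 0
p3 ∧ p3 = 2/3 ∧ 2/3 = 2/3
¬(p3 ∧ p3) = ¬2/3 = 1/3
p3 ∧ p1 = 2/3 ∧ 1/3 = 1/3
p3 → p1 = 2/3 → 1/3 = 2/3
(p3 ∧ p1) ∧ (p3 → p1) = 1/3 ∧ 2/3 = 1/3
¬(p3 ∧ p3) → ((p3 ∧ p1) ∧ (p3 → p1)) = 1/3 → 1/3 = 1
¬((p2 ↔ p3) → (p1 → p2)) ↔ (¬(p3 ∧ p3) → ((p3 ∧ p1) ∧ (p3 → p1))) = 0 ↔ 1 = 0
((((p1 → p3) ∧ p1) ↔ ((p3 ↔ p1) ↔ (p2 ↔ p3))) ↔ ¬(p3 ∧ p2)) ↔ (¬((p2 ↔ p3) → (p1 → p2)) ↔ (¬(p3 ∧ p3) → ((p3 ∧ p1) ∧ (p3 → p1)))) = 2/3 ↔ 0 = 1/3

1/3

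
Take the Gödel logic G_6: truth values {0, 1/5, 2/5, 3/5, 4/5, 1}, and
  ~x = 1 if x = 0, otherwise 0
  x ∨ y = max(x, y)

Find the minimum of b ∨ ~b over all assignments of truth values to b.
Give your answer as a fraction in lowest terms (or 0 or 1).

Take b = 1/5:
~b = ~1/5 = 0
b ∨ ~b = 1/5 ∨ 0 = 1/5
No assignment yields a value below 1/5, so this is the minimum.

1/5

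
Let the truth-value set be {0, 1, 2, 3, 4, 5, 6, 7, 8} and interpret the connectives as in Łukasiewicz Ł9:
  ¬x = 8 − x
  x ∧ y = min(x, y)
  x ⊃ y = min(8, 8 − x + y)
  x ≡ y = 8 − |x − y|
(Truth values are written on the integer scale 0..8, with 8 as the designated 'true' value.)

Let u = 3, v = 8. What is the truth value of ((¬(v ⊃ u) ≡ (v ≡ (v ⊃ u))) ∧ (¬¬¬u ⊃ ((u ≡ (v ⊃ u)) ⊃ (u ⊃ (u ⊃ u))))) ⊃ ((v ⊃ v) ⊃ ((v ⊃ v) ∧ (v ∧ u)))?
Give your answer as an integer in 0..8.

v ⊃ u = 8 ⊃ 3 = 3
¬(v ⊃ u) = ¬3 = 5
v ⊃ u = 8 ⊃ 3 = 3
v ≡ (v ⊃ u) = 8 ≡ 3 = 3
¬(v ⊃ u) ≡ (v ≡ (v ⊃ u)) = 5 ≡ 3 = 6
¬u = ¬3 = 5
¬¬u = ¬5 = 3
¬¬¬u = ¬3 = 5
v ⊃ u = 8 ⊃ 3 = 3
u ≡ (v ⊃ u) = 3 ≡ 3 = 8
u ⊃ u = 3 ⊃ 3 = 8
u ⊃ (u ⊃ u) = 3 ⊃ 8 = 8
(u ≡ (v ⊃ u)) ⊃ (u ⊃ (u ⊃ u)) = 8 ⊃ 8 = 8
¬¬¬u ⊃ ((u ≡ (v ⊃ u)) ⊃ (u ⊃ (u ⊃ u))) = 5 ⊃ 8 = 8
(¬(v ⊃ u) ≡ (v ≡ (v ⊃ u))) ∧ (¬¬¬u ⊃ ((u ≡ (v ⊃ u)) ⊃ (u ⊃ (u ⊃ u)))) = 6 ∧ 8 = 6
v ⊃ v = 8 ⊃ 8 = 8
v ⊃ v = 8 ⊃ 8 = 8
v ∧ u = 8 ∧ 3 = 3
(v ⊃ v) ∧ (v ∧ u) = 8 ∧ 3 = 3
(v ⊃ v) ⊃ ((v ⊃ v) ∧ (v ∧ u)) = 8 ⊃ 3 = 3
((¬(v ⊃ u) ≡ (v ≡ (v ⊃ u))) ∧ (¬¬¬u ⊃ ((u ≡ (v ⊃ u)) ⊃ (u ⊃ (u ⊃ u))))) ⊃ ((v ⊃ v) ⊃ ((v ⊃ v) ∧ (v ∧ u))) = 6 ⊃ 3 = 5

5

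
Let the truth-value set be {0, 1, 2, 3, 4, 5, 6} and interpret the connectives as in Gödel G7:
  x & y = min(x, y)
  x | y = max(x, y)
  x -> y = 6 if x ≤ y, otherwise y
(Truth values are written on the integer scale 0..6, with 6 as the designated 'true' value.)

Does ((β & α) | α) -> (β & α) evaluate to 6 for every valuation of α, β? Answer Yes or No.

Counterexample: take α = 1, β = 0.
β & α = 0 & 1 = 0
(β & α) | α = 0 | 1 = 1
((β & α) | α) -> (β & α) = 1 -> 0 = 0
This gives 0 ≠ 6.

No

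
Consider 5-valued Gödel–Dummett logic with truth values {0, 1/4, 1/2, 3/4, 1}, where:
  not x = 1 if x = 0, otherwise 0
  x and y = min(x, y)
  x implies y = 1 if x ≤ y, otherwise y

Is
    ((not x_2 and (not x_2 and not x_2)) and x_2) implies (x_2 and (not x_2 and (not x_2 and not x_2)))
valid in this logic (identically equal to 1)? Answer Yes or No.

x_2 = 0 ↦ 1
x_2 = 1/4 ↦ 1
x_2 = 1/2 ↦ 1
x_2 = 3/4 ↦ 1
x_2 = 1 ↦ 1
Every assignment gives a value ≥ 1.

Yes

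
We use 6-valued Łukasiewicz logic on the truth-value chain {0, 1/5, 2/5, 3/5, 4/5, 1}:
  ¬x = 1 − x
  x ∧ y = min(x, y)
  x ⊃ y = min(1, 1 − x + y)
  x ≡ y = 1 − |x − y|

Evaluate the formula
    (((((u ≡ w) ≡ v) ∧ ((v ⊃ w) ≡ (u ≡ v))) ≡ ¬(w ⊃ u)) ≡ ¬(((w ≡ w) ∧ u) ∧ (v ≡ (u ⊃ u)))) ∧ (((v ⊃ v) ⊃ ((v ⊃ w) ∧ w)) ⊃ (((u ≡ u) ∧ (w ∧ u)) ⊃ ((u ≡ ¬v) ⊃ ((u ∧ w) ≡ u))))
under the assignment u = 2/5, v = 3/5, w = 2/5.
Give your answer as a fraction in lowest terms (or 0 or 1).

4/5

u ≡ w = 2/5 ≡ 2/5 = 1
(u ≡ w) ≡ v = 1 ≡ 3/5 = 3/5
v ⊃ w = 3/5 ⊃ 2/5 = 4/5
u ≡ v = 2/5 ≡ 3/5 = 4/5
(v ⊃ w) ≡ (u ≡ v) = 4/5 ≡ 4/5 = 1
((u ≡ w) ≡ v) ∧ ((v ⊃ w) ≡ (u ≡ v)) = 3/5 ∧ 1 = 3/5
w ⊃ u = 2/5 ⊃ 2/5 = 1
¬(w ⊃ u) = ¬1 = 0
(((u ≡ w) ≡ v) ∧ ((v ⊃ w) ≡ (u ≡ v))) ≡ ¬(w ⊃ u) = 3/5 ≡ 0 = 2/5
w ≡ w = 2/5 ≡ 2/5 = 1
(w ≡ w) ∧ u = 1 ∧ 2/5 = 2/5
u ⊃ u = 2/5 ⊃ 2/5 = 1
v ≡ (u ⊃ u) = 3/5 ≡ 1 = 3/5
((w ≡ w) ∧ u) ∧ (v ≡ (u ⊃ u)) = 2/5 ∧ 3/5 = 2/5
¬(((w ≡ w) ∧ u) ∧ (v ≡ (u ⊃ u))) = ¬2/5 = 3/5
((((u ≡ w) ≡ v) ∧ ((v ⊃ w) ≡ (u ≡ v))) ≡ ¬(w ⊃ u)) ≡ ¬(((w ≡ w) ∧ u) ∧ (v ≡ (u ⊃ u))) = 2/5 ≡ 3/5 = 4/5
v ⊃ v = 3/5 ⊃ 3/5 = 1
v ⊃ w = 3/5 ⊃ 2/5 = 4/5
(v ⊃ w) ∧ w = 4/5 ∧ 2/5 = 2/5
(v ⊃ v) ⊃ ((v ⊃ w) ∧ w) = 1 ⊃ 2/5 = 2/5
u ≡ u = 2/5 ≡ 2/5 = 1
w ∧ u = 2/5 ∧ 2/5 = 2/5
(u ≡ u) ∧ (w ∧ u) = 1 ∧ 2/5 = 2/5
¬v = ¬3/5 = 2/5
u ≡ ¬v = 2/5 ≡ 2/5 = 1
u ∧ w = 2/5 ∧ 2/5 = 2/5
(u ∧ w) ≡ u = 2/5 ≡ 2/5 = 1
(u ≡ ¬v) ⊃ ((u ∧ w) ≡ u) = 1 ⊃ 1 = 1
((u ≡ u) ∧ (w ∧ u)) ⊃ ((u ≡ ¬v) ⊃ ((u ∧ w) ≡ u)) = 2/5 ⊃ 1 = 1
((v ⊃ v) ⊃ ((v ⊃ w) ∧ w)) ⊃ (((u ≡ u) ∧ (w ∧ u)) ⊃ ((u ≡ ¬v) ⊃ ((u ∧ w) ≡ u))) = 2/5 ⊃ 1 = 1
(((((u ≡ w) ≡ v) ∧ ((v ⊃ w) ≡ (u ≡ v))) ≡ ¬(w ⊃ u)) ≡ ¬(((w ≡ w) ∧ u) ∧ (v ≡ (u ⊃ u)))) ∧ (((v ⊃ v) ⊃ ((v ⊃ w) ∧ w)) ⊃ (((u ≡ u) ∧ (w ∧ u)) ⊃ ((u ≡ ¬v) ⊃ ((u ∧ w) ≡ u)))) = 4/5 ∧ 1 = 4/5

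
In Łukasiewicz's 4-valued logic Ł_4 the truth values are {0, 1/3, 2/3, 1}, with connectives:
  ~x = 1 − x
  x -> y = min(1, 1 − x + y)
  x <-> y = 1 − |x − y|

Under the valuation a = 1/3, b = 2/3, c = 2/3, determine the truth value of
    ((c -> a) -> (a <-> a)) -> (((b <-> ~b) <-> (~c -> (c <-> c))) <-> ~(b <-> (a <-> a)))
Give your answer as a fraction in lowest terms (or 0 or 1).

2/3

c -> a = 2/3 -> 1/3 = 2/3
a <-> a = 1/3 <-> 1/3 = 1
(c -> a) -> (a <-> a) = 2/3 -> 1 = 1
~b = ~2/3 = 1/3
b <-> ~b = 2/3 <-> 1/3 = 2/3
~c = ~2/3 = 1/3
c <-> c = 2/3 <-> 2/3 = 1
~c -> (c <-> c) = 1/3 -> 1 = 1
(b <-> ~b) <-> (~c -> (c <-> c)) = 2/3 <-> 1 = 2/3
a <-> a = 1/3 <-> 1/3 = 1
b <-> (a <-> a) = 2/3 <-> 1 = 2/3
~(b <-> (a <-> a)) = ~2/3 = 1/3
((b <-> ~b) <-> (~c -> (c <-> c))) <-> ~(b <-> (a <-> a)) = 2/3 <-> 1/3 = 2/3
((c -> a) -> (a <-> a)) -> (((b <-> ~b) <-> (~c -> (c <-> c))) <-> ~(b <-> (a <-> a))) = 1 -> 2/3 = 2/3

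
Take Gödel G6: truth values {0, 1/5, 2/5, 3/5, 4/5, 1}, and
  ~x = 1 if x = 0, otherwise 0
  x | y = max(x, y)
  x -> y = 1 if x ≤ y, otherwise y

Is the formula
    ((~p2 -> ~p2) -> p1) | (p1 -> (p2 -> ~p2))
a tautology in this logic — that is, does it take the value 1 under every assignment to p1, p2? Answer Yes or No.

Counterexample: take p1 = 1/5, p2 = 1/5.
~p2 = ~1/5 = 0
~p2 = ~1/5 = 0
~p2 -> ~p2 = 0 -> 0 = 1
(~p2 -> ~p2) -> p1 = 1 -> 1/5 = 1/5
~p2 = ~1/5 = 0
p2 -> ~p2 = 1/5 -> 0 = 0
p1 -> (p2 -> ~p2) = 1/5 -> 0 = 0
((~p2 -> ~p2) -> p1) | (p1 -> (p2 -> ~p2)) = 1/5 | 0 = 1/5
This gives 1/5 ≠ 1.

No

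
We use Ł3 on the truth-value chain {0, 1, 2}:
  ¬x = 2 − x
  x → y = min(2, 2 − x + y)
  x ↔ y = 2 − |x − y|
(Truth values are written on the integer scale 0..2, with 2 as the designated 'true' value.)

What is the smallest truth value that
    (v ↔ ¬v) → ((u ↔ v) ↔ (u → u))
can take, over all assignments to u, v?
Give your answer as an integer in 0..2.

1

Take u = 0, v = 1:
¬v = ¬1 = 1
v ↔ ¬v = 1 ↔ 1 = 2
u ↔ v = 0 ↔ 1 = 1
u → u = 0 → 0 = 2
(u ↔ v) ↔ (u → u) = 1 ↔ 2 = 1
(v ↔ ¬v) → ((u ↔ v) ↔ (u → u)) = 2 → 1 = 1
No assignment yields a value below 1, so this is the minimum.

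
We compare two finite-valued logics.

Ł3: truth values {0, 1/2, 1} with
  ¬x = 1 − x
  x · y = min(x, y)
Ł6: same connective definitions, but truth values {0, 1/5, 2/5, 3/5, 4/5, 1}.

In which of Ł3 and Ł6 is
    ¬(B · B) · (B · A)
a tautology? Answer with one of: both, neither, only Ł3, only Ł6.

neither

In Ł3: at A = 0, B = 0 the value is 0 — not a tautology.
In Ł6: at A = 0, B = 0 the value is 0 — not a tautology.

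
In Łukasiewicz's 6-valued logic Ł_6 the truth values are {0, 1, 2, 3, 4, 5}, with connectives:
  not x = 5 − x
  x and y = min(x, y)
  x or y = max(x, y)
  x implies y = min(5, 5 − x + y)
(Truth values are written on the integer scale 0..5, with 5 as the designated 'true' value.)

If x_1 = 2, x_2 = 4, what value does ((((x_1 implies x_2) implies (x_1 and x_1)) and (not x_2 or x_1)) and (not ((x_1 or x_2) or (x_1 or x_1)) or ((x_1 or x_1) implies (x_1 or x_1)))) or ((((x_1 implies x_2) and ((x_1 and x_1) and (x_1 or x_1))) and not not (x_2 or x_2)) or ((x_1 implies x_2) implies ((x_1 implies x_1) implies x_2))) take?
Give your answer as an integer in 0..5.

4

x_1 implies x_2 = 2 implies 4 = 5
x_1 and x_1 = 2 and 2 = 2
(x_1 implies x_2) implies (x_1 and x_1) = 5 implies 2 = 2
not x_2 = not 4 = 1
not x_2 or x_1 = 1 or 2 = 2
((x_1 implies x_2) implies (x_1 and x_1)) and (not x_2 or x_1) = 2 and 2 = 2
x_1 or x_2 = 2 or 4 = 4
x_1 or x_1 = 2 or 2 = 2
(x_1 or x_2) or (x_1 or x_1) = 4 or 2 = 4
not ((x_1 or x_2) or (x_1 or x_1)) = not 4 = 1
x_1 or x_1 = 2 or 2 = 2
x_1 or x_1 = 2 or 2 = 2
(x_1 or x_1) implies (x_1 or x_1) = 2 implies 2 = 5
not ((x_1 or x_2) or (x_1 or x_1)) or ((x_1 or x_1) implies (x_1 or x_1)) = 1 or 5 = 5
(((x_1 implies x_2) implies (x_1 and x_1)) and (not x_2 or x_1)) and (not ((x_1 or x_2) or (x_1 or x_1)) or ((x_1 or x_1) implies (x_1 or x_1))) = 2 and 5 = 2
x_1 implies x_2 = 2 implies 4 = 5
x_1 and x_1 = 2 and 2 = 2
x_1 or x_1 = 2 or 2 = 2
(x_1 and x_1) and (x_1 or x_1) = 2 and 2 = 2
(x_1 implies x_2) and ((x_1 and x_1) and (x_1 or x_1)) = 5 and 2 = 2
x_2 or x_2 = 4 or 4 = 4
not (x_2 or x_2) = not 4 = 1
not not (x_2 or x_2) = not 1 = 4
((x_1 implies x_2) and ((x_1 and x_1) and (x_1 or x_1))) and not not (x_2 or x_2) = 2 and 4 = 2
x_1 implies x_2 = 2 implies 4 = 5
x_1 implies x_1 = 2 implies 2 = 5
(x_1 implies x_1) implies x_2 = 5 implies 4 = 4
(x_1 implies x_2) implies ((x_1 implies x_1) implies x_2) = 5 implies 4 = 4
(((x_1 implies x_2) and ((x_1 and x_1) and (x_1 or x_1))) and not not (x_2 or x_2)) or ((x_1 implies x_2) implies ((x_1 implies x_1) implies x_2)) = 2 or 4 = 4
((((x_1 implies x_2) implies (x_1 and x_1)) and (not x_2 or x_1)) and (not ((x_1 or x_2) or (x_1 or x_1)) or ((x_1 or x_1) implies (x_1 or x_1)))) or ((((x_1 implies x_2) and ((x_1 and x_1) and (x_1 or x_1))) and not not (x_2 or x_2)) or ((x_1 implies x_2) implies ((x_1 implies x_1) implies x_2))) = 2 or 4 = 4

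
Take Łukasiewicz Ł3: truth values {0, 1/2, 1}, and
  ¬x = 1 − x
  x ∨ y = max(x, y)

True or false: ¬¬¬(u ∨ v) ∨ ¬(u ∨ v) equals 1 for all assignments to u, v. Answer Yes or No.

No

Counterexample: take u = 0, v = 1/2.
u ∨ v = 0 ∨ 1/2 = 1/2
¬(u ∨ v) = ¬1/2 = 1/2
¬¬(u ∨ v) = ¬1/2 = 1/2
¬¬¬(u ∨ v) = ¬1/2 = 1/2
¬¬¬(u ∨ v) ∨ ¬(u ∨ v) = 1/2 ∨ 1/2 = 1/2
This gives 1/2 ≠ 1.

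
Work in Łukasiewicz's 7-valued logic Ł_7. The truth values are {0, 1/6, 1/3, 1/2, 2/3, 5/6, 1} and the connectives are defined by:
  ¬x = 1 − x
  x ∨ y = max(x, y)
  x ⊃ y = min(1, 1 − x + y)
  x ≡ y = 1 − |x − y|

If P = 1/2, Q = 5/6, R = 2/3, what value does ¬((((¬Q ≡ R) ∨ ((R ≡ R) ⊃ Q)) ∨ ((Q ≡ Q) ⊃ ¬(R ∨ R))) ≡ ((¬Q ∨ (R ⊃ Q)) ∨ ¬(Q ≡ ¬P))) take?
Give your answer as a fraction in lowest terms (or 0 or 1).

¬Q = ¬5/6 = 1/6
¬Q ≡ R = 1/6 ≡ 2/3 = 1/2
R ≡ R = 2/3 ≡ 2/3 = 1
(R ≡ R) ⊃ Q = 1 ⊃ 5/6 = 5/6
(¬Q ≡ R) ∨ ((R ≡ R) ⊃ Q) = 1/2 ∨ 5/6 = 5/6
Q ≡ Q = 5/6 ≡ 5/6 = 1
R ∨ R = 2/3 ∨ 2/3 = 2/3
¬(R ∨ R) = ¬2/3 = 1/3
(Q ≡ Q) ⊃ ¬(R ∨ R) = 1 ⊃ 1/3 = 1/3
((¬Q ≡ R) ∨ ((R ≡ R) ⊃ Q)) ∨ ((Q ≡ Q) ⊃ ¬(R ∨ R)) = 5/6 ∨ 1/3 = 5/6
¬Q = ¬5/6 = 1/6
R ⊃ Q = 2/3 ⊃ 5/6 = 1
¬Q ∨ (R ⊃ Q) = 1/6 ∨ 1 = 1
¬P = ¬1/2 = 1/2
Q ≡ ¬P = 5/6 ≡ 1/2 = 2/3
¬(Q ≡ ¬P) = ¬2/3 = 1/3
(¬Q ∨ (R ⊃ Q)) ∨ ¬(Q ≡ ¬P) = 1 ∨ 1/3 = 1
(((¬Q ≡ R) ∨ ((R ≡ R) ⊃ Q)) ∨ ((Q ≡ Q) ⊃ ¬(R ∨ R))) ≡ ((¬Q ∨ (R ⊃ Q)) ∨ ¬(Q ≡ ¬P)) = 5/6 ≡ 1 = 5/6
¬((((¬Q ≡ R) ∨ ((R ≡ R) ⊃ Q)) ∨ ((Q ≡ Q) ⊃ ¬(R ∨ R))) ≡ ((¬Q ∨ (R ⊃ Q)) ∨ ¬(Q ≡ ¬P))) = ¬5/6 = 1/6

1/6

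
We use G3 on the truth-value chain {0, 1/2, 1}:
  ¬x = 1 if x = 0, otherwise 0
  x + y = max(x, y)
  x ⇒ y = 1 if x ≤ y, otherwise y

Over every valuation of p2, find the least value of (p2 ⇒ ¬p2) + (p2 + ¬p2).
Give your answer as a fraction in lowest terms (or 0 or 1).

Take p2 = 1/2:
¬p2 = ¬1/2 = 0
p2 ⇒ ¬p2 = 1/2 ⇒ 0 = 0
¬p2 = ¬1/2 = 0
p2 + ¬p2 = 1/2 + 0 = 1/2
(p2 ⇒ ¬p2) + (p2 + ¬p2) = 0 + 1/2 = 1/2
No assignment yields a value below 1/2, so this is the minimum.

1/2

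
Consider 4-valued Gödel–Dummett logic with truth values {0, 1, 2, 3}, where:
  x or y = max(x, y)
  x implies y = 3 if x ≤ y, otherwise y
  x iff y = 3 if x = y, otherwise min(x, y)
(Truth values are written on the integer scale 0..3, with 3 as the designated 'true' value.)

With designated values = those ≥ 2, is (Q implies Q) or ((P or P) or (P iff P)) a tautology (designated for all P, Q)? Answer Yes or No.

P = 0, Q = 0 ↦ 3
P = 0, Q = 1 ↦ 3
P = 0, Q = 2 ↦ 3
P = 0, Q = 3 ↦ 3
P = 1, Q = 0 ↦ 3
P = 1, Q = 1 ↦ 3
P = 1, Q = 2 ↦ 3
P = 1, Q = 3 ↦ 3
P = 2, Q = 0 ↦ 3
P = 2, Q = 1 ↦ 3
P = 2, Q = 2 ↦ 3
P = 2, Q = 3 ↦ 3
P = 3, Q = 0 ↦ 3
P = 3, Q = 1 ↦ 3
P = 3, Q = 2 ↦ 3
P = 3, Q = 3 ↦ 3
Every assignment gives a value ≥ 2.

Yes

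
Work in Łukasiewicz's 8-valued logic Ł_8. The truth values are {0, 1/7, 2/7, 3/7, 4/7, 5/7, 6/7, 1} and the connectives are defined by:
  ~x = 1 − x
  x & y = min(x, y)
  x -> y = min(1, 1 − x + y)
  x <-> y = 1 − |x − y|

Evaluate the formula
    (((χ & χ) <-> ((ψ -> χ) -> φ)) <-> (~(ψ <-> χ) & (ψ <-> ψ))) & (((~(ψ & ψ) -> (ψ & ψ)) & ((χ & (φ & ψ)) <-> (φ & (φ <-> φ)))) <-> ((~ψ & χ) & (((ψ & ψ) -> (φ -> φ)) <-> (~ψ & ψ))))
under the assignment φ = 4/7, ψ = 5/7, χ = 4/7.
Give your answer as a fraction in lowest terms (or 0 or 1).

χ & χ = 4/7 & 4/7 = 4/7
ψ -> χ = 5/7 -> 4/7 = 6/7
(ψ -> χ) -> φ = 6/7 -> 4/7 = 5/7
(χ & χ) <-> ((ψ -> χ) -> φ) = 4/7 <-> 5/7 = 6/7
ψ <-> χ = 5/7 <-> 4/7 = 6/7
~(ψ <-> χ) = ~6/7 = 1/7
ψ <-> ψ = 5/7 <-> 5/7 = 1
~(ψ <-> χ) & (ψ <-> ψ) = 1/7 & 1 = 1/7
((χ & χ) <-> ((ψ -> χ) -> φ)) <-> (~(ψ <-> χ) & (ψ <-> ψ)) = 6/7 <-> 1/7 = 2/7
ψ & ψ = 5/7 & 5/7 = 5/7
~(ψ & ψ) = ~5/7 = 2/7
ψ & ψ = 5/7 & 5/7 = 5/7
~(ψ & ψ) -> (ψ & ψ) = 2/7 -> 5/7 = 1
φ & ψ = 4/7 & 5/7 = 4/7
χ & (φ & ψ) = 4/7 & 4/7 = 4/7
φ <-> φ = 4/7 <-> 4/7 = 1
φ & (φ <-> φ) = 4/7 & 1 = 4/7
(χ & (φ & ψ)) <-> (φ & (φ <-> φ)) = 4/7 <-> 4/7 = 1
(~(ψ & ψ) -> (ψ & ψ)) & ((χ & (φ & ψ)) <-> (φ & (φ <-> φ))) = 1 & 1 = 1
~ψ = ~5/7 = 2/7
~ψ & χ = 2/7 & 4/7 = 2/7
ψ & ψ = 5/7 & 5/7 = 5/7
φ -> φ = 4/7 -> 4/7 = 1
(ψ & ψ) -> (φ -> φ) = 5/7 -> 1 = 1
~ψ = ~5/7 = 2/7
~ψ & ψ = 2/7 & 5/7 = 2/7
((ψ & ψ) -> (φ -> φ)) <-> (~ψ & ψ) = 1 <-> 2/7 = 2/7
(~ψ & χ) & (((ψ & ψ) -> (φ -> φ)) <-> (~ψ & ψ)) = 2/7 & 2/7 = 2/7
((~(ψ & ψ) -> (ψ & ψ)) & ((χ & (φ & ψ)) <-> (φ & (φ <-> φ)))) <-> ((~ψ & χ) & (((ψ & ψ) -> (φ -> φ)) <-> (~ψ & ψ))) = 1 <-> 2/7 = 2/7
(((χ & χ) <-> ((ψ -> χ) -> φ)) <-> (~(ψ <-> χ) & (ψ <-> ψ))) & (((~(ψ & ψ) -> (ψ & ψ)) & ((χ & (φ & ψ)) <-> (φ & (φ <-> φ)))) <-> ((~ψ & χ) & (((ψ & ψ) -> (φ -> φ)) <-> (~ψ & ψ)))) = 2/7 & 2/7 = 2/7

2/7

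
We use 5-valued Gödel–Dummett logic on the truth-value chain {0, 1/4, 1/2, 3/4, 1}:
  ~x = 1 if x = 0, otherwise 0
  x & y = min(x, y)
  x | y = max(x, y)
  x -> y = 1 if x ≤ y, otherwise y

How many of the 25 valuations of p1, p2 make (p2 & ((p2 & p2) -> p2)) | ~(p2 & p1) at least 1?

value 1: 13 assignments (counts)
value 3/4: 4 assignments
value 1/2: 4 assignments
value 1/4: 4 assignments
So 13 of the 25 assignments meet the threshold.

13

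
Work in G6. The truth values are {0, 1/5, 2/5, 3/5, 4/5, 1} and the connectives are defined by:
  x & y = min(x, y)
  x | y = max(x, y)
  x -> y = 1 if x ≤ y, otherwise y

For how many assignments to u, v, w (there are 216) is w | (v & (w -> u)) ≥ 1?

value 1: 56 assignments (counts)
value 4/5: 52 assignments
value 3/5: 45 assignments
value 2/5: 35 assignments
value 1/5: 22 assignments
value 0: 6 assignments
So 56 of the 216 assignments meet the threshold.

56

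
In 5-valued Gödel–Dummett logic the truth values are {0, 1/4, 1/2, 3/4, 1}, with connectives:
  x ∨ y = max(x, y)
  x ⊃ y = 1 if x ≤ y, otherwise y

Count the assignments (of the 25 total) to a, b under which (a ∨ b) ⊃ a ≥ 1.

value 1: 15 assignments (counts)
value 3/4: 1 assignment
value 1/2: 2 assignments
value 1/4: 3 assignments
value 0: 4 assignments
So 15 of the 25 assignments meet the threshold.

15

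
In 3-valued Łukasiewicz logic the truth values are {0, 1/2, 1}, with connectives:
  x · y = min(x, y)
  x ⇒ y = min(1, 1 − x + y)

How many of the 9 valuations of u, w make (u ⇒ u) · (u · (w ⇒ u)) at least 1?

u = 0, w = 0 ↦ 0  <
u = 0, w = 1/2 ↦ 0  <
u = 0, w = 1 ↦ 0  <
u = 1/2, w = 0 ↦ 1/2  <
u = 1/2, w = 1/2 ↦ 1/2  <
u = 1/2, w = 1 ↦ 1/2  <
u = 1, w = 0 ↦ 1  ≥
u = 1, w = 1/2 ↦ 1  ≥
u = 1, w = 1 ↦ 1  ≥
So 3 of the 9 assignments meet the threshold.

3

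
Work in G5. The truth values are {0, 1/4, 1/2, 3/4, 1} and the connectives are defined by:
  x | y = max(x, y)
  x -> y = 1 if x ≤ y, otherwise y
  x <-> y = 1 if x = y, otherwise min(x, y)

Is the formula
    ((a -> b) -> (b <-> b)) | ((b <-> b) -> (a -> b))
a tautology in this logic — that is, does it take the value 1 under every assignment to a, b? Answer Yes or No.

Yes

At a = 1, b = 1/4, for instance:
a -> b = 1 -> 1/4 = 1/4
b <-> b = 1/4 <-> 1/4 = 1
(a -> b) -> (b <-> b) = 1/4 -> 1 = 1
(b <-> b) -> (a -> b) = 1 -> 1/4 = 1/4
((a -> b) -> (b <-> b)) | ((b <-> b) -> (a -> b)) = 1 | 1/4 = 1
and checking the remaining 24 assignments likewise gives ≥ 1 in every case.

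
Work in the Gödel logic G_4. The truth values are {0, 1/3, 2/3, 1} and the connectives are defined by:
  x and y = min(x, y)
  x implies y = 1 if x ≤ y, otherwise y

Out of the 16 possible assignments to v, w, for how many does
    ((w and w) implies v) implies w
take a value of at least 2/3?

9

v = 0, w = 0 ↦ 0  <
v = 0, w = 1/3 ↦ 1  ≥
v = 0, w = 2/3 ↦ 1  ≥
v = 0, w = 1 ↦ 1  ≥
v = 1/3, w = 0 ↦ 0  <
v = 1/3, w = 1/3 ↦ 1/3  <
v = 1/3, w = 2/3 ↦ 1  ≥
v = 1/3, w = 1 ↦ 1  ≥
v = 2/3, w = 0 ↦ 0  <
v = 2/3, w = 1/3 ↦ 1/3  <
v = 2/3, w = 2/3 ↦ 2/3  ≥
v = 2/3, w = 1 ↦ 1  ≥
v = 1, w = 0 ↦ 0  <
v = 1, w = 1/3 ↦ 1/3  <
v = 1, w = 2/3 ↦ 2/3  ≥
v = 1, w = 1 ↦ 1  ≥
So 9 of the 16 assignments meet the threshold.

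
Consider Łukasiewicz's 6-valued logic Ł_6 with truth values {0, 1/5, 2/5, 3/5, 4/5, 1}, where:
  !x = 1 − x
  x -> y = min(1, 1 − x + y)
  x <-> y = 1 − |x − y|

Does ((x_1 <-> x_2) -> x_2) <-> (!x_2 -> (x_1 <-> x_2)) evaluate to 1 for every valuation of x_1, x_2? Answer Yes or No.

No

Counterexample: take x_1 = 0, x_2 = 0.
x_1 <-> x_2 = 0 <-> 0 = 1
(x_1 <-> x_2) -> x_2 = 1 -> 0 = 0
!x_2 = !0 = 1
x_1 <-> x_2 = 0 <-> 0 = 1
!x_2 -> (x_1 <-> x_2) = 1 -> 1 = 1
((x_1 <-> x_2) -> x_2) <-> (!x_2 -> (x_1 <-> x_2)) = 0 <-> 1 = 0
This gives 0 ≠ 1.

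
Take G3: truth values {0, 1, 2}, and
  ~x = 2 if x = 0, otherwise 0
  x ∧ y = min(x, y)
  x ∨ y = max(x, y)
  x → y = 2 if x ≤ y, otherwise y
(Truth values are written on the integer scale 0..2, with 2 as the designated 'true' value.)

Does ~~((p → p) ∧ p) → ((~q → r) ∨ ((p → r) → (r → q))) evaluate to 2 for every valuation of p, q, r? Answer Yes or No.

Counterexample: take p = 1, q = 0, r = 1.
p → p = 1 → 1 = 2
(p → p) ∧ p = 2 ∧ 1 = 1
~((p → p) ∧ p) = ~1 = 0
~~((p → p) ∧ p) = ~0 = 2
~q = ~0 = 2
~q → r = 2 → 1 = 1
p → r = 1 → 1 = 2
r → q = 1 → 0 = 0
(p → r) → (r → q) = 2 → 0 = 0
(~q → r) ∨ ((p → r) → (r → q)) = 1 ∨ 0 = 1
~~((p → p) ∧ p) → ((~q → r) ∨ ((p → r) → (r → q))) = 2 → 1 = 1
This gives 1 ≠ 2.

No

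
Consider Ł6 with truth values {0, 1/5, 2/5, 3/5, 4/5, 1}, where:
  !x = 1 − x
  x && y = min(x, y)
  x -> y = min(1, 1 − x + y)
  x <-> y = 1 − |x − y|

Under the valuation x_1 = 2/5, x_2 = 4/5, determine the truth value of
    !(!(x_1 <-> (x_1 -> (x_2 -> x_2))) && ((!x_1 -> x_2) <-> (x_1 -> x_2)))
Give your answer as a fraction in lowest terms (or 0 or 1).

2/5

x_2 -> x_2 = 4/5 -> 4/5 = 1
x_1 -> (x_2 -> x_2) = 2/5 -> 1 = 1
x_1 <-> (x_1 -> (x_2 -> x_2)) = 2/5 <-> 1 = 2/5
!(x_1 <-> (x_1 -> (x_2 -> x_2))) = !2/5 = 3/5
!x_1 = !2/5 = 3/5
!x_1 -> x_2 = 3/5 -> 4/5 = 1
x_1 -> x_2 = 2/5 -> 4/5 = 1
(!x_1 -> x_2) <-> (x_1 -> x_2) = 1 <-> 1 = 1
!(x_1 <-> (x_1 -> (x_2 -> x_2))) && ((!x_1 -> x_2) <-> (x_1 -> x_2)) = 3/5 && 1 = 3/5
!(!(x_1 <-> (x_1 -> (x_2 -> x_2))) && ((!x_1 -> x_2) <-> (x_1 -> x_2))) = !3/5 = 2/5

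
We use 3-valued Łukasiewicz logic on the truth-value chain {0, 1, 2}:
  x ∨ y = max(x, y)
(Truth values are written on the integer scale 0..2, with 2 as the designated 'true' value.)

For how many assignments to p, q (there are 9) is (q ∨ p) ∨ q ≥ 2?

p = 0, q = 0 ↦ 0  <
p = 0, q = 1 ↦ 1  <
p = 0, q = 2 ↦ 2  ≥
p = 1, q = 0 ↦ 1  <
p = 1, q = 1 ↦ 1  <
p = 1, q = 2 ↦ 2  ≥
p = 2, q = 0 ↦ 2  ≥
p = 2, q = 1 ↦ 2  ≥
p = 2, q = 2 ↦ 2  ≥
So 5 of the 9 assignments meet the threshold.

5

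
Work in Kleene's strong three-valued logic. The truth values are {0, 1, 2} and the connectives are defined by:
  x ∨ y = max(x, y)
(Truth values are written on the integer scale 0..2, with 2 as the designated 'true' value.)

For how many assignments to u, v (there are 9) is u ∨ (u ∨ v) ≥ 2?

u = 0, v = 0 ↦ 0  <
u = 0, v = 1 ↦ 1  <
u = 0, v = 2 ↦ 2  ≥
u = 1, v = 0 ↦ 1  <
u = 1, v = 1 ↦ 1  <
u = 1, v = 2 ↦ 2  ≥
u = 2, v = 0 ↦ 2  ≥
u = 2, v = 1 ↦ 2  ≥
u = 2, v = 2 ↦ 2  ≥
So 5 of the 9 assignments meet the threshold.

5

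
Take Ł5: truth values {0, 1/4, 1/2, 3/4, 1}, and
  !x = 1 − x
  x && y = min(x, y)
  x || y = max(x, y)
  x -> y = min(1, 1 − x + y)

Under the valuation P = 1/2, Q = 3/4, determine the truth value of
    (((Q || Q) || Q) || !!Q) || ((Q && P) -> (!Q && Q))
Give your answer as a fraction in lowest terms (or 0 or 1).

3/4

Q || Q = 3/4 || 3/4 = 3/4
(Q || Q) || Q = 3/4 || 3/4 = 3/4
!Q = !3/4 = 1/4
!!Q = !1/4 = 3/4
((Q || Q) || Q) || !!Q = 3/4 || 3/4 = 3/4
Q && P = 3/4 && 1/2 = 1/2
!Q = !3/4 = 1/4
!Q && Q = 1/4 && 3/4 = 1/4
(Q && P) -> (!Q && Q) = 1/2 -> 1/4 = 3/4
(((Q || Q) || Q) || !!Q) || ((Q && P) -> (!Q && Q)) = 3/4 || 3/4 = 3/4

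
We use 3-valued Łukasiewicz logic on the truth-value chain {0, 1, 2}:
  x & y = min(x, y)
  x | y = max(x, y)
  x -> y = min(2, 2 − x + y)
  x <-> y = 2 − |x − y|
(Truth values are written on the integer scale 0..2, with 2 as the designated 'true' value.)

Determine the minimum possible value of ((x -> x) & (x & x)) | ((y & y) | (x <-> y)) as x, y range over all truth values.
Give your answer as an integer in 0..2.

1

Take x = 0, y = 1:
x -> x = 0 -> 0 = 2
x & x = 0 & 0 = 0
(x -> x) & (x & x) = 2 & 0 = 0
y & y = 1 & 1 = 1
x <-> y = 0 <-> 1 = 1
(y & y) | (x <-> y) = 1 | 1 = 1
((x -> x) & (x & x)) | ((y & y) | (x <-> y)) = 0 | 1 = 1
No assignment yields a value below 1, so this is the minimum.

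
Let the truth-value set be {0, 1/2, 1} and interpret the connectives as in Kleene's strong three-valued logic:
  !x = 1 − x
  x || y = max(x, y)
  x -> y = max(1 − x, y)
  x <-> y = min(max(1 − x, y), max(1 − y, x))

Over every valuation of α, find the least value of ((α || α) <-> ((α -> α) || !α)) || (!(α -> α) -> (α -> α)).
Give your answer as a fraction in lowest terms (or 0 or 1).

Take α = 1/2:
α || α = 1/2 || 1/2 = 1/2
α -> α = 1/2 -> 1/2 = 1/2
!α = !1/2 = 1/2
(α -> α) || !α = 1/2 || 1/2 = 1/2
(α || α) <-> ((α -> α) || !α) = 1/2 <-> 1/2 = 1/2
α -> α = 1/2 -> 1/2 = 1/2
!(α -> α) = !1/2 = 1/2
α -> α = 1/2 -> 1/2 = 1/2
!(α -> α) -> (α -> α) = 1/2 -> 1/2 = 1/2
((α || α) <-> ((α -> α) || !α)) || (!(α -> α) -> (α -> α)) = 1/2 || 1/2 = 1/2
No assignment yields a value below 1/2, so this is the minimum.

1/2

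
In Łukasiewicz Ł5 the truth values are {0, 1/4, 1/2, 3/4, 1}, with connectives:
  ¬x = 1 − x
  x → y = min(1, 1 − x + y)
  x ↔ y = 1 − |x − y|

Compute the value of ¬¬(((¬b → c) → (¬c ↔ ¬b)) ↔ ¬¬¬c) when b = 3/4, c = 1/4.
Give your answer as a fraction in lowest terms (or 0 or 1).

3/4

¬b = ¬3/4 = 1/4
¬b → c = 1/4 → 1/4 = 1
¬c = ¬1/4 = 3/4
¬b = ¬3/4 = 1/4
¬c ↔ ¬b = 3/4 ↔ 1/4 = 1/2
(¬b → c) → (¬c ↔ ¬b) = 1 → 1/2 = 1/2
¬c = ¬1/4 = 3/4
¬¬c = ¬3/4 = 1/4
¬¬¬c = ¬1/4 = 3/4
((¬b → c) → (¬c ↔ ¬b)) ↔ ¬¬¬c = 1/2 ↔ 3/4 = 3/4
¬(((¬b → c) → (¬c ↔ ¬b)) ↔ ¬¬¬c) = ¬3/4 = 1/4
¬¬(((¬b → c) → (¬c ↔ ¬b)) ↔ ¬¬¬c) = ¬1/4 = 3/4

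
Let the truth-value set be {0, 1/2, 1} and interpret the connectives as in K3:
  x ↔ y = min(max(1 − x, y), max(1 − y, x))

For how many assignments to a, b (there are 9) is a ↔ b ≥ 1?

a = 0, b = 0 ↦ 1  ≥
a = 0, b = 1/2 ↦ 1/2  <
a = 0, b = 1 ↦ 0  <
a = 1/2, b = 0 ↦ 1/2  <
a = 1/2, b = 1/2 ↦ 1/2  <
a = 1/2, b = 1 ↦ 1/2  <
a = 1, b = 0 ↦ 0  <
a = 1, b = 1/2 ↦ 1/2  <
a = 1, b = 1 ↦ 1  ≥
So 2 of the 9 assignments meet the threshold.

2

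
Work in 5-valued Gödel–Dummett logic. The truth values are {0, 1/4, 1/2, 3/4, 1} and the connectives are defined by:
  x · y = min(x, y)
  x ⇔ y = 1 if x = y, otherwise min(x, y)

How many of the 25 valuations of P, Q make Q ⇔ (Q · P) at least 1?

value 1: 15 assignments (counts)
value 3/4: 1 assignment
value 1/2: 2 assignments
value 1/4: 3 assignments
value 0: 4 assignments
So 15 of the 25 assignments meet the threshold.

15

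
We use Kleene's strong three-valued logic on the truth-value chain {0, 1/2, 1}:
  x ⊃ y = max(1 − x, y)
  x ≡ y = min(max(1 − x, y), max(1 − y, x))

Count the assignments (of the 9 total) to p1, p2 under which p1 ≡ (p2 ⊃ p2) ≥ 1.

2

p1 = 0, p2 = 0 ↦ 0  <
p1 = 0, p2 = 1/2 ↦ 1/2  <
p1 = 0, p2 = 1 ↦ 0  <
p1 = 1/2, p2 = 0 ↦ 1/2  <
p1 = 1/2, p2 = 1/2 ↦ 1/2  <
p1 = 1/2, p2 = 1 ↦ 1/2  <
p1 = 1, p2 = 0 ↦ 1  ≥
p1 = 1, p2 = 1/2 ↦ 1/2  <
p1 = 1, p2 = 1 ↦ 1  ≥
So 2 of the 9 assignments meet the threshold.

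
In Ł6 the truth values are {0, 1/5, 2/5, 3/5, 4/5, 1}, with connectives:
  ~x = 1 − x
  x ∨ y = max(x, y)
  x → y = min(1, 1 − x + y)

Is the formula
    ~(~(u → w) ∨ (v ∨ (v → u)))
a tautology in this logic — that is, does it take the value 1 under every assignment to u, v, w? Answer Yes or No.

No

Counterexample: take u = 0, v = 0, w = 0.
u → w = 0 → 0 = 1
~(u → w) = ~1 = 0
v → u = 0 → 0 = 1
v ∨ (v → u) = 0 ∨ 1 = 1
~(u → w) ∨ (v ∨ (v → u)) = 0 ∨ 1 = 1
~(~(u → w) ∨ (v ∨ (v → u))) = ~1 = 0
This gives 0 ≠ 1.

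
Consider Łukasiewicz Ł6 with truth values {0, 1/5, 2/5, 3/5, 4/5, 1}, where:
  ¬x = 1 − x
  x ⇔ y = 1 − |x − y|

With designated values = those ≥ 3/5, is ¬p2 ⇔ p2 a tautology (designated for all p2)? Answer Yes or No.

No

Counterexample: take p2 = 0.
¬p2 = ¬0 = 1
¬p2 ⇔ p2 = 1 ⇔ 0 = 0
This gives 0, which is below 3/5.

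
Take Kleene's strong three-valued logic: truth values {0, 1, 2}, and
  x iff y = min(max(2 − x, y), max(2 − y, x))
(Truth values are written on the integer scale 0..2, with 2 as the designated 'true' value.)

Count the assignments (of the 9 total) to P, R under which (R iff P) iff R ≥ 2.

2

P = 0, R = 0 ↦ 0  <
P = 0, R = 1 ↦ 1  <
P = 0, R = 2 ↦ 0  <
P = 1, R = 0 ↦ 1  <
P = 1, R = 1 ↦ 1  <
P = 1, R = 2 ↦ 1  <
P = 2, R = 0 ↦ 2  ≥
P = 2, R = 1 ↦ 1  <
P = 2, R = 2 ↦ 2  ≥
So 2 of the 9 assignments meet the threshold.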